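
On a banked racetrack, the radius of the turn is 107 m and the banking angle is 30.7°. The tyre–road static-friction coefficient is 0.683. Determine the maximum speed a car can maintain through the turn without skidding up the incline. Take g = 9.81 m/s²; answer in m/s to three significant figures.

At the maximum speed, friction acts down the slope at its limiting value f = μN. Radially (horizontal, toward centre): N sinθ + μN cosθ = mv²/r. Vertically: N cosθ − μN sinθ = mg.
Dividing: v² = r g (sinθ + μcosθ)/(cosθ − μsinθ).
sinθ + μcosθ = 0.5105 + 0.683×0.8599 = 1.098; cosθ − μsinθ = 0.8599 − 0.683×0.5105 = 0.5112.
v² = 107 × 9.81 × 1.098/0.5112 = 2254 m²/s², so v = 47.48 m/s.

47.5 m/s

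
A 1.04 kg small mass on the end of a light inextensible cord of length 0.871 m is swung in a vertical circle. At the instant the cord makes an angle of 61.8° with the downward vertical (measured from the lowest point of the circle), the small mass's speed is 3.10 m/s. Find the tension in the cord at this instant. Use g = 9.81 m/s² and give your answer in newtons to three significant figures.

16.3 N

Take the radial direction toward the centre of the circle as positive. The component of the weight along the string toward the centre is −mg cos φ (φ measured from the bottom), so Newton's second law along the string gives T − mg cos φ = m v²/r.
cos 61.8° = 0.4726, so T = m(v²/r + g cos φ) = 1.04 × ((3.10)²/0.871 + 9.81 × 0.4726) = 1.04 × (11.03 + (4.636)) = 1.04 × 15.67 = 16.30 N.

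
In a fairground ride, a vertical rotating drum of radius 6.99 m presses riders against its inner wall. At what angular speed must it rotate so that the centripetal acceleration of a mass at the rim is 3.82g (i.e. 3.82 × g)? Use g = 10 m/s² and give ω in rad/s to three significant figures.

Centripetal acceleration a_c = ω²r. Setting ω²r = 3.82g:
ω = √(3.82g / r) = √(3.82 × 10.0 / 6.99) = √5.465 = 2.338 rad/s.

2.34 rad/s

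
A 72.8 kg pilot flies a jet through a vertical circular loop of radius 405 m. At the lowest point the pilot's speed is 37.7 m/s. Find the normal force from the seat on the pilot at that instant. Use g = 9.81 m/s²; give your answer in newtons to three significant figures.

At the lowest point, N points up (toward the centre) and the weight mg points down (away from the centre), so the net inward force is N − mg = mv²/r.
N = m(v²/r + g) = 72.8 × ((37.7)²/405 + 9.81) = 72.8 × (3.509 + 9.81) = 72.8 × 13.32 = 969.6 N.

970 N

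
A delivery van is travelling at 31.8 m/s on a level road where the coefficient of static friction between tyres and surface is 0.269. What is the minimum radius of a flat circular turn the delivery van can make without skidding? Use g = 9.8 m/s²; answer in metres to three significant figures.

At the limit, μ_s m g = m v²/r, so r_min = v²/(μ_s g) = (31.8)²/(0.269 × 9.8) = 1011/2.636 = 383.6 m.

384 m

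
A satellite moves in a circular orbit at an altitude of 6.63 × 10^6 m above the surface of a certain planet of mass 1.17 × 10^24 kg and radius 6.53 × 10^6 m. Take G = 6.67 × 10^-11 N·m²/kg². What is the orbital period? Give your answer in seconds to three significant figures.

34000 s

r = R + h = 6.53 × 10^6 + 6.63 × 10^6 = 1.316 × 10^7 m. Gravity provides the centripetal force: G M m / r² = m v² / r ⇒ v = √(GM/r) = 2435 m/s.
T = 2πr/v = 2π × 1.316 × 10^7 / 2435 = 33960 s.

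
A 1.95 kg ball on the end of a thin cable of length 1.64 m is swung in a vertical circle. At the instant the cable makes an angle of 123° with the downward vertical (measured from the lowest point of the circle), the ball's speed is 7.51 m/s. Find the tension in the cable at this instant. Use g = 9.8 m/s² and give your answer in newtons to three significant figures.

56.7 N

Take the radial direction toward the centre of the circle as positive. The component of the weight along the string toward the centre is −mg cos φ (φ measured from the bottom), so Newton's second law along the string gives T − mg cos φ = m v²/r.
cos 123° = -0.5446, so T = m(v²/r + g cos φ) = 1.95 × ((7.51)²/1.64 + 9.8 × -0.5446) = 1.95 × (34.39 + (-5.337)) = 1.95 × 29.05 = 56.65 N.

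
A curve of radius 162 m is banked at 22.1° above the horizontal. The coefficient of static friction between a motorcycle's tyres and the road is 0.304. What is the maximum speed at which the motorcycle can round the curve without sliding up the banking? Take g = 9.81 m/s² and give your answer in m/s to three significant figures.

At the maximum speed, friction acts down the slope at its limiting value f = μN. Radially (horizontal, toward centre): N sinθ + μN cosθ = mv²/r. Vertically: N cosθ − μN sinθ = mg.
Dividing: v² = r g (sinθ + μcosθ)/(cosθ − μsinθ).
sinθ + μcosθ = 0.3762 + 0.304×0.9265 = 0.6579; cosθ − μsinθ = 0.9265 − 0.304×0.3762 = 0.8122.
v² = 162 × 9.81 × 0.6579/0.8122 = 1287 m²/s², so v = 35.88 m/s.

35.9 m/s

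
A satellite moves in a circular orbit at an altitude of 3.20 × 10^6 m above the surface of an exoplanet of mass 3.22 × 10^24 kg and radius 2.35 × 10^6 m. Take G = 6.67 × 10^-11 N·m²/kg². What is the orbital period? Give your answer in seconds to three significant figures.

5610 s

r = R + h = 2.35 × 10^6 + 3.20 × 10^6 = 5.550 × 10^6 m. Gravity provides the centripetal force: G M m / r² = m v² / r ⇒ v = √(GM/r) = 6221 m/s.
T = 2πr/v = 2π × 5.550 × 10^6 / 6221 = 5606 s.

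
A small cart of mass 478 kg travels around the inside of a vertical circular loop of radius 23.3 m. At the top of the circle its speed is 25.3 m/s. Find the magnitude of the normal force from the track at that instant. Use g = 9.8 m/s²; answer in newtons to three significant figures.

At the top, both N and the weight mg point inward (toward the centre), so N + mg = mv²/r.
N = m(v²/r − g) = 478 × ((25.3)²/23.3 − 9.8) = 478 × (27.47 − 9.8) = 478 × 17.67 = 8447 N.

8450 N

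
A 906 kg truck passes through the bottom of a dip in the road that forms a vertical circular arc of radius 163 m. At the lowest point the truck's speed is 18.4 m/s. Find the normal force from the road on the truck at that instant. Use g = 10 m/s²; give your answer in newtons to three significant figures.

At the lowest point, N points up (toward the centre) and the weight mg points down (away from the centre), so the net inward force is N − mg = mv²/r.
N = m(v²/r + g) = 906 × ((18.4)²/163 + 10.0) = 906 × (2.077 + 10.0) = 906 × 12.08 = 10940 N.

10900 N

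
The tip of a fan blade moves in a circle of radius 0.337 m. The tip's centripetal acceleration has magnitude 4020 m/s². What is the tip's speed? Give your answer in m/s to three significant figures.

36.8 m/s

a_c = v²/r ⇒ v = √(a_c · r) = √(4020 × 0.337) = √1355 = 36.81 m/s.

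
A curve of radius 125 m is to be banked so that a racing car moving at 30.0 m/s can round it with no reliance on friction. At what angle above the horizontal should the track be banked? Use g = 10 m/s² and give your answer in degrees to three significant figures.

For a frictionless banked turn: horizontally N sinθ = mv²/r and vertically N cosθ = mg.
Dividing: tanθ = v²/(r g) = (30.0)²/(125 × 10.0) = 900.0/1250 = 0.7200.
θ = arctan(0.7200) = 35.75°.

35.8°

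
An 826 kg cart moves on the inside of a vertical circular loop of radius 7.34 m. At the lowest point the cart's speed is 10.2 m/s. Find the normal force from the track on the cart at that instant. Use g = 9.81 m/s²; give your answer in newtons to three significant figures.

At the lowest point, N points up (toward the centre) and the weight mg points down (away from the centre), so the net inward force is N − mg = mv²/r.
N = m(v²/r + g) = 826 × ((10.2)²/7.34 + 9.81) = 826 × (14.17 + 9.81) = 826 × 23.98 = 19810 N.

19800 N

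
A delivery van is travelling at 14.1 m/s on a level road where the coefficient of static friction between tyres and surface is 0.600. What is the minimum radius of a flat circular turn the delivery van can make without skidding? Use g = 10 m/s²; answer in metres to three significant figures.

At the limit, μ_s m g = m v²/r, so r_min = v²/(μ_s g) = (14.1)²/(0.600 × 10.0) = 198.8/6.000 = 33.14 m.

33.1 m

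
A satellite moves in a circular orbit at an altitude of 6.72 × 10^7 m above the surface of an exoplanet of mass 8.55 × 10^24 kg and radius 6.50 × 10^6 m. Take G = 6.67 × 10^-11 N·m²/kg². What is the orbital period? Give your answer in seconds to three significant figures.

r = R + h = 6.50 × 10^6 + 6.72 × 10^7 = 7.370 × 10^7 m. Gravity provides the centripetal force: G M m / r² = m v² / r ⇒ v = √(GM/r) = 2782 m/s.
T = 2πr/v = 2π × 7.370 × 10^7 / 2782 = 166500 s.

166000 s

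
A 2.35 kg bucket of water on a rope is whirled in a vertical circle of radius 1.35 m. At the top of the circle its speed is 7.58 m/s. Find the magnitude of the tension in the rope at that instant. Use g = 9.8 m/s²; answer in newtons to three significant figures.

At the top, both T and the weight mg point inward (toward the centre), so T + mg = mv²/r.
T = m(v²/r − g) = 2.35 × ((7.58)²/1.35 − 9.8) = 2.35 × (42.56 − 9.8) = 2.35 × 32.76 = 76.99 N.

77.0 N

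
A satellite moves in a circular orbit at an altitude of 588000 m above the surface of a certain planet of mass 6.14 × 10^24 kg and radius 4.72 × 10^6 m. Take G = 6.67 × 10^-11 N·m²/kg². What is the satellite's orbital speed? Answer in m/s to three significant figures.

Orbital radius r = R + h = 4.72 × 10^6 + 588000 = 5.308 × 10^6 m.
Gravity supplies the centripetal force: G M m / r² = m v² / r, so v = √(GM/r).
v = √(6.67 × 10^-11 × 6.14 × 10^24 / 5.308 × 10^6) = √(7.715 × 10^7) = 8784 m/s.

8780 m/s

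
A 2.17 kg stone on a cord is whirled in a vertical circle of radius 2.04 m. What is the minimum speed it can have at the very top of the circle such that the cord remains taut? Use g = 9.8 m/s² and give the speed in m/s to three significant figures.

4.47 m/s

At the top, both weight mg and T point toward the centre: T + mg = mv²/r.
At minimum speed T → 0, so mg = mv_min²/r ⇒ v_min = √(g r) = √(9.8 × 2.04) = 4.471 m/s.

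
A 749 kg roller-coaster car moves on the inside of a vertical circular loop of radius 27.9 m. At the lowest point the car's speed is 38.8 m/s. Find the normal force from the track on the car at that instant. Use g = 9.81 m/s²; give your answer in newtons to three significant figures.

At the lowest point, N points up (toward the centre) and the weight mg points down (away from the centre), so the net inward force is N − mg = mv²/r.
N = m(v²/r + g) = 749 × ((38.8)²/27.9 + 9.81) = 749 × (53.96 + 9.81) = 749 × 63.77 = 47760 N.

47800 N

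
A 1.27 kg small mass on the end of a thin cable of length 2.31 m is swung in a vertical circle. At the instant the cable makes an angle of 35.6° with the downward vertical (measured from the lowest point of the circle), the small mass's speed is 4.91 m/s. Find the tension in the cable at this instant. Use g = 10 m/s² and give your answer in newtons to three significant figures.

23.6 N

Take the radial direction toward the centre of the circle as positive. The component of the weight along the string toward the centre is −mg cos φ (φ measured from the bottom), so Newton's second law along the string gives T − mg cos φ = m v²/r.
cos 35.6° = 0.8131, so T = m(v²/r + g cos φ) = 1.27 × ((4.91)²/2.31 + 10.0 × 0.8131) = 1.27 × (10.44 + (8.131)) = 1.27 × 18.57 = 23.58 N.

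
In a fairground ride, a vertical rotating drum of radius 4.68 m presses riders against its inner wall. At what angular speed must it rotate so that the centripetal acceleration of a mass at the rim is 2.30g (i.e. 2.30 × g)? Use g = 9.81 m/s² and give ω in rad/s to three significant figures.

Centripetal acceleration a_c = ω²r. Setting ω²r = 2.30g:
ω = √(2.30g / r) = √(2.30 × 9.81 / 4.68) = √4.821 = 2.196 rad/s.

2.20 rad/s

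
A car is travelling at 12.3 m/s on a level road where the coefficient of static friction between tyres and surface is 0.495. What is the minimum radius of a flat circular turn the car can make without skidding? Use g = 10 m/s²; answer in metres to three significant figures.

30.6 m

At the limit, μ_s m g = m v²/r, so r_min = v²/(μ_s g) = (12.3)²/(0.495 × 10.0) = 151.3/4.950 = 30.56 m.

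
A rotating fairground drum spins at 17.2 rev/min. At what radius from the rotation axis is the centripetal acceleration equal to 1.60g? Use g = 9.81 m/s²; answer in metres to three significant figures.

4.84 m

ω = 17.2 rev/min × 2π/60 = 1.801 rad/s.
a_c = ω²r = 1.60g ⇒ r = 1.60 × 9.81 / (1.801)² = 15.70/3.244 = 4.838 m.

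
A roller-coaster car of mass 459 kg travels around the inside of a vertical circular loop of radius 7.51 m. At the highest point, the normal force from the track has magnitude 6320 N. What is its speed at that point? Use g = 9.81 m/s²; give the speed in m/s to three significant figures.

At the top, N + mg = mv²/r, so v = √(r(N/m + g)) = √(7.51 × (6320/459 + 9.81)) = √(7.51 × 23.58) = √177.1 = 13.31 m/s.

13.3 m/s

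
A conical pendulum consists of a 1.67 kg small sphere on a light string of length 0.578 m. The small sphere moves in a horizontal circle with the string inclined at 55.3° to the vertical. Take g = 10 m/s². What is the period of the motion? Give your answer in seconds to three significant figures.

1.14 s

r = L sinθ = 0.4752 m. From T sinθ = mω²r and T cosθ = mg: tanθ = ω²r/g, so ω² = g tanθ / r = g/(L cosθ).
ω = √(g/(L cosθ)) = √(10.0/(0.578 × 0.5693)) = √30.39 = 5.513 rad/s.
Period = 2π/ω = 1.140 s.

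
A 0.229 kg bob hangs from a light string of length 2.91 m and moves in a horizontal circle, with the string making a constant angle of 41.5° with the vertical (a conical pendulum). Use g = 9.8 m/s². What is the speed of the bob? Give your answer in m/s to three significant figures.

The radius of the circle is r = L sinθ = 2.91 × sin 41.5° = 1.928 m.
Horizontally T sinθ = mv²/r and vertically T cosθ = mg, so tanθ = v²/(rg).
v = √(r g tanθ) = √(1.928 × 9.8 × 0.8847) = √16.72 = 4.089 m/s.

4.09 m/s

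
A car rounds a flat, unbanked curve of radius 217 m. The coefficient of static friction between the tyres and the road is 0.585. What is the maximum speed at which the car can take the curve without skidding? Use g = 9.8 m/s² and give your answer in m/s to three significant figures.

The only inward force on a level bend is static friction, so at the limit f_s = μ_s N = μ_s m g = m v²/r.
Mass cancels: v_max = √(μ_s g r) = √(0.585 × 9.8 × 217) = √1244 = 35.27 m/s.

35.3 m/s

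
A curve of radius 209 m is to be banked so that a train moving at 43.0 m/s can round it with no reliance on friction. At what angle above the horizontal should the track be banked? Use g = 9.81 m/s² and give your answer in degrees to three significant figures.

With no friction, the horizontal component of the normal force provides the centripetal force: N sinθ = mv²/r, while N cosθ = mg vertically.
Dividing: tanθ = v²/(r g) = (43.0)²/(209 × 9.81) = 1849/2050 = 0.9018.
θ = arctan(0.9018) = 42.04°.

42.0°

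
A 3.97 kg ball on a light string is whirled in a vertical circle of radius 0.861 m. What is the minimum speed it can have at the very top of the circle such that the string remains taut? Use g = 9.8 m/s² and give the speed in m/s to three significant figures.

At the highest point the centre is directly below, so both the weight and T act inward: T + mg = mv²/r.
At minimum speed T → 0, so mg = mv_min²/r ⇒ v_min = √(g r) = √(9.8 × 0.861) = 2.905 m/s.

2.90 m/s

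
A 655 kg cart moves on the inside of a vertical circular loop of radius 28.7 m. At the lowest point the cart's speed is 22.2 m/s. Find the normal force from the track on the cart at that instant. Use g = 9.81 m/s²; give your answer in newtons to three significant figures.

17700 N

At the lowest point, N points up (toward the centre) and the weight mg points down (away from the centre), so the net inward force is N − mg = mv²/r.
N = m(v²/r + g) = 655 × ((22.2)²/28.7 + 9.81) = 655 × (17.17 + 9.81) = 655 × 26.98 = 17670 N.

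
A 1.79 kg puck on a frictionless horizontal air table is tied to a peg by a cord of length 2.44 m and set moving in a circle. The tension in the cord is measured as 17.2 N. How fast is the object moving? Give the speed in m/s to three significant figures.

4.84 m/s

T = m v²/r ⇒ v = √(T r / m) = √(17.2 × 2.44 / 1.79) = √23.45 = 4.842 m/s.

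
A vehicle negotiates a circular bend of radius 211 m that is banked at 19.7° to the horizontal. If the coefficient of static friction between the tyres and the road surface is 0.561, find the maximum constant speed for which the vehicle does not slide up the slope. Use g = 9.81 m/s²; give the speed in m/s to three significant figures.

48.8 m/s

At the maximum speed, friction acts down the slope at its limiting value f = μN. Radially (horizontal, toward centre): N sinθ + μN cosθ = mv²/r. Vertically: N cosθ − μN sinθ = mg.
Dividing: v² = r g (sinθ + μcosθ)/(cosθ − μsinθ).
sinθ + μcosθ = 0.3371 + 0.561×0.9415 = 0.8653; cosθ − μsinθ = 0.9415 − 0.561×0.3371 = 0.7524.
v² = 211 × 9.81 × 0.8653/0.7524 = 2381 m²/s², so v = 48.79 m/s.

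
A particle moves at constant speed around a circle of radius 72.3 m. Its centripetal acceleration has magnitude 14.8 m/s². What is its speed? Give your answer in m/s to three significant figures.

32.7 m/s

a_c = v²/r ⇒ v = √(a_c · r) = √(14.8 × 72.3) = √1070 = 32.71 m/s.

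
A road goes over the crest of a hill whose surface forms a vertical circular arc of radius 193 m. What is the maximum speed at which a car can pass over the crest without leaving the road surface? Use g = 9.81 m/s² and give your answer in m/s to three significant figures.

At the crest the centre of the circle is below the car, so the net downward (centripetal) force is mg − N = mv²/r.
The car leaves the road when N → 0, giving v_max = √(g r) = √(9.81 × 193) = 43.51 m/s.

43.5 m/s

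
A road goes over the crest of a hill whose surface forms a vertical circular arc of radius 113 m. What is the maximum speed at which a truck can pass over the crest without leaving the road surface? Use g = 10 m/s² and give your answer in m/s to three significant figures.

At the crest the centre of the circle is below the truck, so the net downward (centripetal) force is mg − N = mv²/r.
The truck leaves the road when N → 0, giving v_max = √(g r) = √(10.0 × 113) = 33.62 m/s.

33.6 m/s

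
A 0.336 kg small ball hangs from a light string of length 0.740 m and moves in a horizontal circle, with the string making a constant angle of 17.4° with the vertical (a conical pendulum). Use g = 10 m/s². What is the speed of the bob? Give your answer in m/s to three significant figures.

The radius of the circle is r = L sinθ = 0.740 × sin 17.4° = 0.2213 m.
Horizontally T sinθ = mv²/r and vertically T cosθ = mg, so tanθ = v²/(rg).
v = √(r g tanθ) = √(0.2213 × 10.0 × 0.3134) = √0.6935 = 0.8328 m/s.

0.833 m/s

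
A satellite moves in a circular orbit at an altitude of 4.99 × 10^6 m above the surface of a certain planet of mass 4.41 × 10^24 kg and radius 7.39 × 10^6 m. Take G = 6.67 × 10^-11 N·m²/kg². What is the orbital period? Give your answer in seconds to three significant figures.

16000 s

r = R + h = 7.39 × 10^6 + 4.99 × 10^6 = 1.238 × 10^7 m. Gravity provides the centripetal force: G M m / r² = m v² / r ⇒ v = √(GM/r) = 4874 m/s.
T = 2πr/v = 2π × 1.238 × 10^7 / 4874 = 15960 s.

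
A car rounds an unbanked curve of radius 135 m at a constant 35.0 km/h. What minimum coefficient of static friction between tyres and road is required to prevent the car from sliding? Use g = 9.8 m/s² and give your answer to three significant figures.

0.0714

v = 35.0/3.6 = 9.722 m/s.
Friction provides the centripetal force: μ_s m g = m v²/r, so μ_s = v²/(g r) = (9.722)²/(9.8 × 135) = 94.52/1323 = 0.07144.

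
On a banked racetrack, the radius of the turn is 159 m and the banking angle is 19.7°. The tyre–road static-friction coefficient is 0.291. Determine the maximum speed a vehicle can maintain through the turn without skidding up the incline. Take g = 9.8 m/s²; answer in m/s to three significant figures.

33.6 m/s

At the maximum speed, friction acts down the slope at its limiting value f = μN. Radially (horizontal, toward centre): N sinθ + μN cosθ = mv²/r. Vertically: N cosθ − μN sinθ = mg.
Dividing: v² = r g (sinθ + μcosθ)/(cosθ − μsinθ).
sinθ + μcosθ = 0.3371 + 0.291×0.9415 = 0.6111; cosθ − μsinθ = 0.9415 − 0.291×0.3371 = 0.8434.
v² = 159 × 9.8 × 0.6111/0.8434 = 1129 m²/s², so v = 33.60 m/s.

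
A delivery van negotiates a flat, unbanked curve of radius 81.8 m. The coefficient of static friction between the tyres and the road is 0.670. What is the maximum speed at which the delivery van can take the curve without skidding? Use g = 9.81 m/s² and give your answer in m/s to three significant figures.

23.2 m/s

The only inward force on a level bend is static friction, so at the limit f_s = μ_s N = μ_s m g = m v²/r.
Mass cancels: v_max = √(μ_s g r) = √(0.670 × 9.81 × 81.8) = √537.6 = 23.19 m/s.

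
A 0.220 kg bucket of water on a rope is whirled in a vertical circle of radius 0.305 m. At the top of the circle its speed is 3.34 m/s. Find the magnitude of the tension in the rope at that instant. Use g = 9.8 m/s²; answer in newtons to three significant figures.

5.89 N

At the top, both T and the weight mg point inward (toward the centre), so T + mg = mv²/r.
T = m(v²/r − g) = 0.220 × ((3.34)²/0.305 − 9.8) = 0.220 × (36.58 − 9.8) = 0.220 × 26.78 = 5.891 N.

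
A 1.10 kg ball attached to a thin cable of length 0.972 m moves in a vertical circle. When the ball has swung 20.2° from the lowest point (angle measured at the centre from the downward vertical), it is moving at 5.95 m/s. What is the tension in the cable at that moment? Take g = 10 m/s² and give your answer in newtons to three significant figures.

Take the radial direction toward the centre of the circle as positive. The component of the weight along the string toward the centre is −mg cos φ (φ measured from the bottom), so Newton's second law along the string gives T − mg cos φ = m v²/r.
cos 20.2° = 0.9385, so T = m(v²/r + g cos φ) = 1.10 × ((5.95)²/0.972 + 10.0 × 0.9385) = 1.10 × (36.42 + (9.385)) = 1.10 × 45.81 = 50.39 N.

50.4 N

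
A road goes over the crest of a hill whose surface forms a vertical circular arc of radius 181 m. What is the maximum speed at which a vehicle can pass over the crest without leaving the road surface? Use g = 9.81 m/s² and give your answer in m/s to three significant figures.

At the crest the centre of the circle is below the vehicle, so the net downward (centripetal) force is mg − N = mv²/r.
The vehicle leaves the road when N → 0, giving v_max = √(g r) = √(9.81 × 181) = 42.14 m/s.

42.1 m/s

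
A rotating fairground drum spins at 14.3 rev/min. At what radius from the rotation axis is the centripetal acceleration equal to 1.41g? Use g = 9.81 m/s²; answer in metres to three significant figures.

ω = 14.3 rev/min × 2π/60 = 1.497 rad/s.
a_c = ω²r = 1.41g ⇒ r = 1.41 × 9.81 / (1.497)² = 13.83/2.242 = 6.168 m.

6.17 m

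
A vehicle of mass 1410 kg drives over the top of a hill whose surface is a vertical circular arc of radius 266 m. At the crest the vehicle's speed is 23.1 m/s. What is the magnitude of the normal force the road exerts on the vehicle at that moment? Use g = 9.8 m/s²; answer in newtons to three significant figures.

At the crest the centripetal acceleration points downward (toward the centre of the arc), so mg − N = mv²/r.
N = m(g − v²/r) = 1410 × (9.8 − (23.1)²/266) = 1410 × (9.8 − 2.006) = 1410 × 7.794 = 10990 N.

11000 N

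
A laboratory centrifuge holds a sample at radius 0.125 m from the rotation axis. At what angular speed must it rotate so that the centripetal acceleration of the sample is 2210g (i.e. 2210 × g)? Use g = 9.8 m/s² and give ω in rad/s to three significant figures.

Centripetal acceleration a_c = ω²r. Setting ω²r = 2210g:
ω = √(2210g / r) = √(2210 × 9.8 / 0.125) = √173300 = 416.2 rad/s.

416 rad/s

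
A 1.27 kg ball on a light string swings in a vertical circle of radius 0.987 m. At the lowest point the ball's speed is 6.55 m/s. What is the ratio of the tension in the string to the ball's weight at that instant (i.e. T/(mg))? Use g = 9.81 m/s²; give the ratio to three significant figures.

5.43

At the bottom, T − mg = mv²/r, so T = m(v²/r + g) and T/(mg) = v²/(rg) + 1 = (6.55)²/(0.987 × 9.81) + 1 = 4.431 + 1 = 5.431.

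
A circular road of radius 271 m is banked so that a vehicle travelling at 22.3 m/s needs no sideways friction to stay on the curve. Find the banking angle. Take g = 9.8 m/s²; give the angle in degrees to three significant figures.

10.6°

For a frictionless banked turn: horizontally N sinθ = mv²/r and vertically N cosθ = mg.
Dividing: tanθ = v²/(r g) = (22.3)²/(271 × 9.8) = 497.3/2656 = 0.1872.
θ = arctan(0.1872) = 10.61°.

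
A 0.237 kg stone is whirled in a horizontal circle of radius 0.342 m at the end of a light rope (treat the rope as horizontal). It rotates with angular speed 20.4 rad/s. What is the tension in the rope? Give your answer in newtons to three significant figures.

33.7 N

v = ωr = 20.4 × 0.342 = 6.977 m/s.
The tension is the only horizontal force, so it supplies the full centripetal force: T = m v²/r = 0.237 × (6.977)²/0.342 = 0.237 × 48.68/0.342 = 33.73 N.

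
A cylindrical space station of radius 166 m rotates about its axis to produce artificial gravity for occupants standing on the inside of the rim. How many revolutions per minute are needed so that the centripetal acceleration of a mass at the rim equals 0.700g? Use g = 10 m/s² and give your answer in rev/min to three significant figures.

1.96 rev/min

Require ω²r = 0.700g, so ω = √(0.700 × 10.0/166) = 0.2054 rad/s.
In rev/min: ω × 60/(2π) = 0.2054 × 60/(2π) = 1.961 rev/min.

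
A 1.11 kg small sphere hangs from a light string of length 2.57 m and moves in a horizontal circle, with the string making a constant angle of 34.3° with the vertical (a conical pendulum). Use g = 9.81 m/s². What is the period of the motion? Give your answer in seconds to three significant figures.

r = L sinθ = 1.448 m. From T sinθ = mω²r and T cosθ = mg: tanθ = ω²r/g, so ω² = g tanθ / r = g/(L cosθ).
ω = √(g/(L cosθ)) = √(9.81/(2.57 × 0.8261)) = √4.621 = 2.150 rad/s.
Period = 2π/ω = 2.923 s.

2.92 s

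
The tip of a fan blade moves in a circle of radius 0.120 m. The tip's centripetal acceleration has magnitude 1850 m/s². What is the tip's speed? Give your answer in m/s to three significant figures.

14.9 m/s

a_c = v²/r ⇒ v = √(a_c · r) = √(1850 × 0.120) = √222.0 = 14.90 m/s.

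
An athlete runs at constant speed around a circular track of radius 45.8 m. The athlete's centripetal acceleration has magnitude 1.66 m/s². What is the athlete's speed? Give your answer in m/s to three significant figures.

a_c = v²/r ⇒ v = √(a_c · r) = √(1.66 × 45.8) = √76.03 = 8.719 m/s.

8.72 m/s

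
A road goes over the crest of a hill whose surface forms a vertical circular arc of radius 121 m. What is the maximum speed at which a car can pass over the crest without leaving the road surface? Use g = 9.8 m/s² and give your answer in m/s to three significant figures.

At the crest the centre of the circle is below the car, so the net downward (centripetal) force is mg − N = mv²/r.
The car leaves the road when N → 0, giving v_max = √(g r) = √(9.8 × 121) = 34.44 m/s.

34.4 m/s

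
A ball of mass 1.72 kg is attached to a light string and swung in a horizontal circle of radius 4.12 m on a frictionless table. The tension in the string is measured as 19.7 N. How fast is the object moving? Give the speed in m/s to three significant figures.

6.87 m/s

T = m v²/r ⇒ v = √(T r / m) = √(19.7 × 4.12 / 1.72) = √47.19 = 6.869 m/s.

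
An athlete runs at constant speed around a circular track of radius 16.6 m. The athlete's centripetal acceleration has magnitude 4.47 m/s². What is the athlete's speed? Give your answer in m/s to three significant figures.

8.61 m/s

a_c = v²/r ⇒ v = √(a_c · r) = √(4.47 × 16.6) = √74.20 = 8.614 m/s.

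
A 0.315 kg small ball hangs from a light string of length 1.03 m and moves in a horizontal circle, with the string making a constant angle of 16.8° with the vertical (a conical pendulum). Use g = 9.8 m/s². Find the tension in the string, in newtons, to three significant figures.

Vertically the bob has no acceleration, so T cosθ = mg.
T = mg/cosθ = 0.315 × 9.8 / cos 16.8° = 3.087/0.9573 = 3.225 N.

3.22 N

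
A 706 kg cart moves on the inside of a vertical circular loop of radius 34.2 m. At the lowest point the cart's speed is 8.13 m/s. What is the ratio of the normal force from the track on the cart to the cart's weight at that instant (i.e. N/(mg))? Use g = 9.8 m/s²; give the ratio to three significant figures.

At the bottom, N − mg = mv²/r, so N = m(v²/r + g) and N/(mg) = v²/(rg) + 1 = (8.13)²/(34.2 × 9.8) + 1 = 0.1972 + 1 = 1.197.

1.20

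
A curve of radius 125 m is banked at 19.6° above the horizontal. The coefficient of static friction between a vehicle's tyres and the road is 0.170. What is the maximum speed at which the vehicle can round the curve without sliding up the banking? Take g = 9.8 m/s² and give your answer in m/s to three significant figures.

At the maximum speed, friction acts down the slope at its limiting value f = μN. Radially (horizontal, toward centre): N sinθ + μN cosθ = mv²/r. Vertically: N cosθ − μN sinθ = mg.
Dividing: v² = r g (sinθ + μcosθ)/(cosθ − μsinθ).
sinθ + μcosθ = 0.3355 + 0.170×0.9421 = 0.4956; cosθ − μsinθ = 0.9421 − 0.170×0.3355 = 0.8850.
v² = 125 × 9.8 × 0.4956/0.8850 = 686.0 m²/s², so v = 26.19 m/s.

26.2 m/s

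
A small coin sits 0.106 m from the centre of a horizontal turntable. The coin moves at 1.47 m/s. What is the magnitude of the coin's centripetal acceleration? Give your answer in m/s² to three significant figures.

a_c = v²/r = (1.470)²/0.106 = 2.161/0.106 = 20.39 m/s².

20.4 m/s²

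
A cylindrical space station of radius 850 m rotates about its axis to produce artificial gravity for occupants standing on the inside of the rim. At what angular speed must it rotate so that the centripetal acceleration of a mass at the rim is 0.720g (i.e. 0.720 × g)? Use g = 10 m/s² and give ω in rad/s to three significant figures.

Centripetal acceleration a_c = ω²r. Setting ω²r = 0.720g:
ω = √(0.720g / r) = √(0.720 × 10.0 / 850) = √0.008471 = 0.09204 rad/s.

0.0920 rad/s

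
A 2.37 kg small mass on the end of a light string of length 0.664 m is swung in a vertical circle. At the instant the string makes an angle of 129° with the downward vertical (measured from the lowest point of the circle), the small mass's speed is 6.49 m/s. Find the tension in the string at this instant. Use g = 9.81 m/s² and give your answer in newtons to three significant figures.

136 N

Take the radial direction toward the centre of the circle as positive. The component of the weight along the string toward the centre is −mg cos φ (φ measured from the bottom), so Newton's second law along the string gives T − mg cos φ = m v²/r.
cos 129° = -0.6293, so T = m(v²/r + g cos φ) = 2.37 × ((6.49)²/0.664 + 9.81 × -0.6293) = 2.37 × (63.43 + (-6.174)) = 2.37 × 57.26 = 135.7 N.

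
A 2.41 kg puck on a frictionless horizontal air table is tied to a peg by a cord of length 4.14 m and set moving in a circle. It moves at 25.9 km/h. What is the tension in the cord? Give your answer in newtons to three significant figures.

v = 25.9 km/h = 25.9/3.6 = 7.194 m/s.
The tension is the only horizontal force, so it supplies the full centripetal force: T = m v²/r = 2.41 × (7.194)²/4.14 = 2.41 × 51.76/4.14 = 30.13 N.

30.1 N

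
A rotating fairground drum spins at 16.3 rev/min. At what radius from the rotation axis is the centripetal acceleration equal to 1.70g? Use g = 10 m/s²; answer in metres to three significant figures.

ω = 16.3 rev/min × 2π/60 = 1.707 rad/s.
a_c = ω²r = 1.70g ⇒ r = 1.70 × 10.0 / (1.707)² = 17.00/2.914 = 5.835 m.

5.83 m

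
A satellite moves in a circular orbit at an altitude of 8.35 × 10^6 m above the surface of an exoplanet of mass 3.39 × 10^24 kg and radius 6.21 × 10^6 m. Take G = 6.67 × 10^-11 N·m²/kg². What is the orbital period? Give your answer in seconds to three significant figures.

r = R + h = 6.21 × 10^6 + 8.35 × 10^6 = 1.456 × 10^7 m. Gravity provides the centripetal force: G M m / r² = m v² / r ⇒ v = √(GM/r) = 3941 m/s.
T = 2πr/v = 2π × 1.456 × 10^7 / 3941 = 23210 s.

23200 s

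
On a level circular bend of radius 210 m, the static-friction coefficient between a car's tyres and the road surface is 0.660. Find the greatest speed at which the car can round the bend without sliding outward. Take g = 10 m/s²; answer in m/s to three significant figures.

37.2 m/s

On a flat curve, static friction is the only horizontal force, so it must supply the full centripetal force: μ_s m g = m v²/r.
Mass cancels: v_max = √(μ_s g r) = √(0.660 × 10.0 × 210) = √1386 = 37.23 m/s.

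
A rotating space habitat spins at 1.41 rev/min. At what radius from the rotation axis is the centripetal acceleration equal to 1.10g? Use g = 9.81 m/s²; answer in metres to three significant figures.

495 m

ω = 1.41 rev/min × 2π/60 = 0.1477 rad/s.
a_c = ω²r = 1.10g ⇒ r = 1.10 × 9.81 / (0.1477)² = 10.79/0.02180 = 495.0 m.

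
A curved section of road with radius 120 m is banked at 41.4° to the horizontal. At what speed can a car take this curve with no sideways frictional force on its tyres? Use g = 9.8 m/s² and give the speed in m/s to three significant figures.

32.2 m/s

On a frictionless banked curve, N sinθ = mv²/r and N cosθ = mg, so tanθ = v²/(rg).
v = √(r g tanθ) = √(120 × 9.8 × tan 41.4°) = √(120 × 9.8 × 0.8816) = √1037 = 32.20 m/s.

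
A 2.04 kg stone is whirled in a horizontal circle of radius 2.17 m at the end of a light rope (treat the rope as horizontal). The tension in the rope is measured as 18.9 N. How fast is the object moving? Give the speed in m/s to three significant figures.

T = m v²/r ⇒ v = √(T r / m) = √(18.9 × 2.17 / 2.04) = √20.10 = 4.484 m/s.

4.48 m/s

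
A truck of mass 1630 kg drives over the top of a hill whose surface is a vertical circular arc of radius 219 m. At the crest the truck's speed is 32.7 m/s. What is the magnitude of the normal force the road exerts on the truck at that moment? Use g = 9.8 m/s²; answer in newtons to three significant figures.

8020 N

At the crest the centripetal acceleration points downward (toward the centre of the arc), so mg − N = mv²/r.
N = m(g − v²/r) = 1630 × (9.8 − (32.7)²/219) = 1630 × (9.8 − 4.883) = 1630 × 4.917 = 8015 N.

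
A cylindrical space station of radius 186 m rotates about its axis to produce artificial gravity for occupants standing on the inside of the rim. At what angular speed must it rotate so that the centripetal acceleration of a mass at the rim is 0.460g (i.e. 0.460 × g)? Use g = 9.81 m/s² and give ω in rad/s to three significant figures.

0.156 rad/s

Centripetal acceleration a_c = ω²r. Setting ω²r = 0.460g:
ω = √(0.460g / r) = √(0.460 × 9.81 / 186) = √0.02426 = 0.1558 rad/s.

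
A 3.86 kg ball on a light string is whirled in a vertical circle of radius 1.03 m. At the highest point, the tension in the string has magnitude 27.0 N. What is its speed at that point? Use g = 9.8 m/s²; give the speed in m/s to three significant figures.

4.16 m/s

At the top, T + mg = mv²/r, so v = √(r(T/m + g)) = √(1.03 × (27.0/3.86 + 9.8)) = √(1.03 × 16.79) = √17.30 = 4.159 m/s.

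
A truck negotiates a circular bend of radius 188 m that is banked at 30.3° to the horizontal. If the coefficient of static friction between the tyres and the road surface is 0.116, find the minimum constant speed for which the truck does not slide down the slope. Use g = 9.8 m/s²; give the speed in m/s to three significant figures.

28.4 m/s

At the minimum speed, friction acts up the slope at its limiting value f = μN. Radially (horizontal, toward centre): N sinθ − μN cosθ = mv²/r. Vertically: N cosθ + μN sinθ = mg.
Dividing: v² = r g (sinθ − μcosθ)/(cosθ + μsinθ).
sinθ − μcosθ = 0.5045 − 0.116×0.8634 = 0.4044; cosθ + μsinθ = 0.8634 + 0.116×0.5045 = 0.9219.
v² = 188 × 9.8 × 0.4044/0.9219 = 808.1 m²/s², so v = 28.43 m/s.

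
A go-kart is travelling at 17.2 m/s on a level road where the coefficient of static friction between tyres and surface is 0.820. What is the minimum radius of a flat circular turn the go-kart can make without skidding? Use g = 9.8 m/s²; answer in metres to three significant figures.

36.8 m

At the limit, μ_s m g = m v²/r, so r_min = v²/(μ_s g) = (17.2)²/(0.820 × 9.8) = 295.8/8.036 = 36.81 m.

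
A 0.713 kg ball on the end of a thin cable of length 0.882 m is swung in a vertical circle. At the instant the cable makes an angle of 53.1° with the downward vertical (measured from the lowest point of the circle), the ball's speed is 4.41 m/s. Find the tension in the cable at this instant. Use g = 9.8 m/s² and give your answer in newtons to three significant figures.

19.9 N

Take the radial direction toward the centre of the circle as positive. The component of the weight along the string toward the centre is −mg cos φ (φ measured from the bottom), so Newton's second law along the string gives T − mg cos φ = m v²/r.
cos 53.1° = 0.6004, so T = m(v²/r + g cos φ) = 0.713 × ((4.41)²/0.882 + 9.8 × 0.6004) = 0.713 × (22.05 + (5.884)) = 0.713 × 27.93 = 19.92 N.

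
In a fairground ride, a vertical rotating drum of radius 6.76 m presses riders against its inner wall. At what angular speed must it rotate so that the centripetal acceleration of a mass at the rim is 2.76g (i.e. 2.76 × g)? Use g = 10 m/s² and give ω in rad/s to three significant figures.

Centripetal acceleration a_c = ω²r. Setting ω²r = 2.76g:
ω = √(2.76g / r) = √(2.76 × 10.0 / 6.76) = √4.083 = 2.021 rad/s.

2.02 rad/s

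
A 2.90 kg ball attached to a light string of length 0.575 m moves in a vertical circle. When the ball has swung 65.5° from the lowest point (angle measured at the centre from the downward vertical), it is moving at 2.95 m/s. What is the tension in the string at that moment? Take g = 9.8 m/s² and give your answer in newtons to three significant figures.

Take the radial direction toward the centre of the circle as positive. The component of the weight along the string toward the centre is −mg cos φ (φ measured from the bottom), so Newton's second law along the string gives T − mg cos φ = m v²/r.
cos 65.5° = 0.4147, so T = m(v²/r + g cos φ) = 2.90 × ((2.95)²/0.575 + 9.8 × 0.4147) = 2.90 × (15.13 + (4.064)) = 2.90 × 19.20 = 55.68 N.

55.7 N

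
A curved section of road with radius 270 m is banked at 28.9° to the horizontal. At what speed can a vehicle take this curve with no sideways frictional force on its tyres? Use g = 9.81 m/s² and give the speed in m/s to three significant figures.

On a frictionless banked curve, N sinθ = mv²/r and N cosθ = mg, so tanθ = v²/(rg).
v = √(r g tanθ) = √(270 × 9.81 × tan 28.9°) = √(270 × 9.81 × 0.5520) = √1462 = 38.24 m/s.

38.2 m/s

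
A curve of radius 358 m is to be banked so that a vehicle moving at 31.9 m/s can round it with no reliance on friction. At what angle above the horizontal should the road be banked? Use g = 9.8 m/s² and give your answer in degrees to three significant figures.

16.2°

With no friction, the horizontal component of the normal force provides the centripetal force: N sinθ = mv²/r, while N cosθ = mg vertically.
Dividing: tanθ = v²/(r g) = (31.9)²/(358 × 9.8) = 1018/3508 = 0.2900.
θ = arctan(0.2900) = 16.17°.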